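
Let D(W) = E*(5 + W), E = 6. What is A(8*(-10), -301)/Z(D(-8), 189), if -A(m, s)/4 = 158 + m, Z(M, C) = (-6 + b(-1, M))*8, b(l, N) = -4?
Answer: 39/10 ≈ 3.9000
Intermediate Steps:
D(W) = 30 + 6*W (D(W) = 6*(5 + W) = 30 + 6*W)
Z(M, C) = -80 (Z(M, C) = (-6 - 4)*8 = -10*8 = -80)
A(m, s) = -632 - 4*m (A(m, s) = -4*(158 + m) = -632 - 4*m)
A(8*(-10), -301)/Z(D(-8), 189) = (-632 - 32*(-10))/(-80) = (-632 - 4*(-80))*(-1/80) = (-632 + 320)*(-1/80) = -312*(-1/80) = 39/10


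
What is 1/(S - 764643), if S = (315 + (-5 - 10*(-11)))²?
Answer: -1/588243 ≈ -1.7000e-6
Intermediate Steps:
S = 176400 (S = (315 + (-5 + 110))² = (315 + 105)² = 420² = 176400)
1/(S - 764643) = 1/(176400 - 764643) = 1/(-588243) = -1/588243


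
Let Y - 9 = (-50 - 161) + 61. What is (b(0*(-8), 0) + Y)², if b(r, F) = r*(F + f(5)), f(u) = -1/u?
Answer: 19881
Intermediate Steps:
Y = -141 (Y = 9 + ((-50 - 161) + 61) = 9 + (-211 + 61) = 9 - 150 = -141)
b(r, F) = r*(-⅕ + F) (b(r, F) = r*(F - 1/5) = r*(F - 1*⅕) = r*(F - ⅕) = r*(-⅕ + F))
(b(0*(-8), 0) + Y)² = ((0*(-8))*(-⅕ + 0) - 141)² = (0*(-⅕) - 141)² = (0 - 141)² = (-141)² = 19881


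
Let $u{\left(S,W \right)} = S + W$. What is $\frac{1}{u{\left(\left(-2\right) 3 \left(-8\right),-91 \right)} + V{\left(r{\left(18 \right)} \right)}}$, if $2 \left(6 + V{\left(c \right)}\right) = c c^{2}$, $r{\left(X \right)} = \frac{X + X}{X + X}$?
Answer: $- \frac{2}{97} \approx -0.020619$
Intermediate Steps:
$r{\left(X \right)} = 1$ ($r{\left(X \right)} = \frac{2 X}{2 X} = 2 X \frac{1}{2 X} = 1$)
$V{\left(c \right)} = -6 + \frac{c^{3}}{2}$ ($V{\left(c \right)} = -6 + \frac{c c^{2}}{2} = -6 + \frac{c^{3}}{2}$)
$\frac{1}{u{\left(\left(-2\right) 3 \left(-8\right),-91 \right)} + V{\left(r{\left(18 \right)} \right)}} = \frac{1}{\left(\left(-2\right) 3 \left(-8\right) - 91\right) - \left(6 - \frac{1^{3}}{2}\right)} = \frac{1}{\left(\left(-6\right) \left(-8\right) - 91\right) + \left(-6 + \frac{1}{2} \cdot 1\right)} = \frac{1}{\left(48 - 91\right) + \left(-6 + \frac{1}{2}\right)} = \frac{1}{-43 - \frac{11}{2}} = \frac{1}{- \frac{97}{2}} = - \frac{2}{97}$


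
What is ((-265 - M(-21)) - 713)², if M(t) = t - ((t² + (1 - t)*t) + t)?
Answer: 998001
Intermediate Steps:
M(t) = -t² - t*(1 - t) (M(t) = t - ((t² + t*(1 - t)) + t) = t - (t + t² + t*(1 - t)) = t + (-t - t² - t*(1 - t)) = -t² - t*(1 - t))
((-265 - M(-21)) - 713)² = ((-265 - (-1)*(-21)) - 713)² = ((-265 - 1*21) - 713)² = ((-265 - 21) - 713)² = (-286 - 713)² = (-999)² = 998001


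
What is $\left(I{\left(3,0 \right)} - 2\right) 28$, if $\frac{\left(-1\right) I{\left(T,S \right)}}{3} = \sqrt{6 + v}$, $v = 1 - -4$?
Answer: $-56 - 84 \sqrt{11} \approx -334.6$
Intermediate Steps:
$v = 5$ ($v = 1 + 4 = 5$)
$I{\left(T,S \right)} = - 3 \sqrt{11}$ ($I{\left(T,S \right)} = - 3 \sqrt{6 + 5} = - 3 \sqrt{11}$)
$\left(I{\left(3,0 \right)} - 2\right) 28 = \left(- 3 \sqrt{11} - 2\right) 28 = \left(-2 - 3 \sqrt{11}\right) 28 = -56 - 84 \sqrt{11}$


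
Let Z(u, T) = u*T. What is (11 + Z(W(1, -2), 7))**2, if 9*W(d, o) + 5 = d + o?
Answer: 361/9 ≈ 40.111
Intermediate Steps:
W(d, o) = -5/9 + d/9 + o/9 (W(d, o) = -5/9 + (d + o)/9 = -5/9 + (d/9 + o/9) = -5/9 + d/9 + o/9)
Z(u, T) = T*u
(11 + Z(W(1, -2), 7))**2 = (11 + 7*(-5/9 + (1/9)*1 + (1/9)*(-2)))**2 = (11 + 7*(-5/9 + 1/9 - 2/9))**2 = (11 + 7*(-2/3))**2 = (11 - 14/3)**2 = (19/3)**2 = 361/9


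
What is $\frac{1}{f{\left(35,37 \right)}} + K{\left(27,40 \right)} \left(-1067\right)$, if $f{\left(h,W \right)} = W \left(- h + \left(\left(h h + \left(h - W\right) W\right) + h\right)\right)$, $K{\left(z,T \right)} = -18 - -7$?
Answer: $\frac{499843620}{42587} \approx 11737.0$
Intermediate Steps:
$K{\left(z,T \right)} = -11$ ($K{\left(z,T \right)} = -18 + 7 = -11$)
$f{\left(h,W \right)} = W \left(h^{2} + W \left(h - W\right)\right)$ ($f{\left(h,W \right)} = W \left(- h + \left(\left(h^{2} + W \left(h - W\right)\right) + h\right)\right) = W \left(- h + \left(h + h^{2} + W \left(h - W\right)\right)\right) = W \left(h^{2} + W \left(h - W\right)\right)$)
$\frac{1}{f{\left(35,37 \right)}} + K{\left(27,40 \right)} \left(-1067\right) = \frac{1}{37 \left(35^{2} - 37^{2} + 37 \cdot 35\right)} - -11737 = \frac{1}{37 \left(1225 - 1369 + 1295\right)} + 11737 = \frac{1}{37 \cdot 1151} + 11737 = \frac{1}{42587} + 11737 = \frac{499843620}{42587}$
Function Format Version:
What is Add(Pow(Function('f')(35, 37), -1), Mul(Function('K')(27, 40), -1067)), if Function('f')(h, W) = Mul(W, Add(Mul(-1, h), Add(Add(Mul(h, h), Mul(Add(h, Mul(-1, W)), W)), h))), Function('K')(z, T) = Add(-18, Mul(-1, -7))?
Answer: Rational(499843620, 42587) ≈ 11737.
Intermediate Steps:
Function('K')(z, T) = -11 (Function('K')(z, T) = Add(-18, 7) = -11)
Function('f')(h, W) = Mul(W, Add(Pow(h, 2), Mul(W, Add(h, Mul(-1, W))))) (Function('f')(h, W) = Mul(W, Add(Mul(-1, h), Add(Add(Pow(h, 2), Mul(W, Add(h, Mul(-1, W)))), h))) = Mul(W, Add(Mul(-1, h), Add(h, Pow(h, 2), Mul(W, Add(h, Mul(-1, W)))))) = Mul(W, Add(Pow(h, 2), Mul(W, Add(h, Mul(-1, W))))))
Add(Pow(Function('f')(35, 37), -1), Mul(Function('K')(27, 40), -1067)) = Add(Pow(Mul(37, Add(Pow(35, 2), Mul(-1, Pow(37, 2)), Mul(37, 35))), -1), Mul(-11, -1067)) = Add(Pow(Mul(37, Add(1225, Mul(-1, 1369), 1295)), -1), 11737) = Add(Pow(Mul(37, Add(1225, -1369, 1295)), -1), 11737) = Add(Pow(Mul(37, 1151), -1), 11737) = Add(Pow(42587, -1), 11737) = Add(Rational(1, 42587), 11737) = Rational(499843620, 42587)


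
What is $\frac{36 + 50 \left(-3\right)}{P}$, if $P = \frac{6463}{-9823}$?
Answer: $\frac{1119822}{6463} \approx 173.27$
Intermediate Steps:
$P = - \frac{6463}{9823}$ ($P = 6463 \left(- \frac{1}{9823}\right) = - \frac{6463}{9823} \approx -0.65795$)
$\frac{36 + 50 \left(-3\right)}{P} = \frac{36 + 50 \left(-3\right)}{- \frac{6463}{9823}} = \left(36 - 150\right) \left(- \frac{9823}{6463}\right) = \left(-114\right) \left(- \frac{9823}{6463}\right) = \frac{1119822}{6463}$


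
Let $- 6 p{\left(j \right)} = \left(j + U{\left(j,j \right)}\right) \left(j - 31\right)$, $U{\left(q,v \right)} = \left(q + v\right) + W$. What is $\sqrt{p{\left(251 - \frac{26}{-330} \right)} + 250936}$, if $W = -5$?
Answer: $\frac{\sqrt{24338152622}}{330} \approx 472.75$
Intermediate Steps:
$U{\left(q,v \right)} = -5 + q + v$ ($U{\left(q,v \right)} = \left(q + v\right) - 5 = -5 + q + v$)
$p{\left(j \right)} = - \frac{\left(-31 + j\right) \left(-5 + 3 j\right)}{6}$ ($p{\left(j \right)} = - \frac{\left(j + \left(-5 + j + j\right)\right) \left(j - 31\right)}{6} = - \frac{\left(j + \left(-5 + 2 j\right)\right) \left(-31 + j\right)}{6} = - \frac{\left(-5 + 3 j\right) \left(-31 + j\right)}{6} = - \frac{\left(-31 + j\right) \left(-5 + 3 j\right)}{6}$)
$\sqrt{p{\left(251 - \frac{26}{-330} \right)} + 250936} = \sqrt{\left(- \frac{155}{6} - \frac{\left(251 - \frac{26}{-330}\right)^{2}}{2} + \frac{49 \left(251 - \frac{26}{-330}\right)}{3}\right) + 250936} = \sqrt{\left(- \frac{155}{6} - \frac{\left(251 - - \frac{13}{165}\right)^{2}}{2} + \frac{49 \left(251 - - \frac{13}{165}\right)}{3}\right) + 250936} = \sqrt{\left(- \frac{155}{6} - \frac{\left(251 + \frac{13}{165}\right)^{2}}{2} + \frac{49 \left(251 + \frac{13}{165}\right)}{3}\right) + 250936} = \sqrt{\left(- \frac{155}{6} - \frac{\left(\frac{41428}{165}\right)^{2}}{2} + \frac{49}{3} \cdot \frac{41428}{165}\right) + 250936} = \sqrt{\left(- \frac{155}{6} - \frac{858139592}{27225} + \frac{2029972}{495}\right) + 250936} = \sqrt{- \frac{1494388889}{54450} + 250936} = \sqrt{\frac{12169076311}{54450}} = \frac{\sqrt{24338152622}}{330}$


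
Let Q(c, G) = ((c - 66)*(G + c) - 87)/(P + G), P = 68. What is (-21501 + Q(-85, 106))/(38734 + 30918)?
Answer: -156018/504977 ≈ -0.30896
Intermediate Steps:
Q(c, G) = (-87 + (-66 + c)*(G + c))/(68 + G) (Q(c, G) = ((c - 66)*(G + c) - 87)/(68 + G) = ((-66 + c)*(G + c) - 87)/(68 + G) = (-87 + (-66 + c)*(G + c))/(68 + G))
(-21501 + Q(-85, 106))/(38734 + 30918) = (-21501 + (-87 + (-85)**2 - 66*106 - 66*(-85) + 106*(-85))/(68 + 106))/(38734 + 30918) = (-21501 + (-87 + 7225 - 6996 + 5610 - 9010)/174)/69652 = (-21501 + (1/174)*(-3258))*(1/69652) = (-21501 - 543/29)*(1/69652) = -624072/29*1/69652 = -156018/504977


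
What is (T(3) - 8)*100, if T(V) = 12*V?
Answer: 2800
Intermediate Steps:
(T(3) - 8)*100 = (12*3 - 8)*100 = (36 - 8)*100 = 28*100 = 2800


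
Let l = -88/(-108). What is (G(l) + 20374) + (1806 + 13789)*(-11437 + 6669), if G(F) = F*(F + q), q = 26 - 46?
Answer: -54191382590/729 ≈ -7.4337e+7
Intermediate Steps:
q = -20
l = 22/27 (l = -88*(-1/108) = 22/27 ≈ 0.81481)
G(F) = F*(-20 + F) (G(F) = F*(F - 20) = F*(-20 + F))
(G(l) + 20374) + (1806 + 13789)*(-11437 + 6669) = (22*(-20 + 22/27)/27 + 20374) + (1806 + 13789)*(-11437 + 6669) = ((22/27)*(-518/27) + 20374) + 15595*(-4768) = (-11396/729 + 20374) - 74356960 = 14841250/729 - 74356960 = -54191382590/729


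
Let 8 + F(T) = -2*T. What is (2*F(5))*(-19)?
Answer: 684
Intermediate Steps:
F(T) = -8 - 2*T
(2*F(5))*(-19) = (2*(-8 - 2*5))*(-19) = (2*(-8 - 10))*(-19) = (2*(-18))*(-19) = -36*(-19) = 684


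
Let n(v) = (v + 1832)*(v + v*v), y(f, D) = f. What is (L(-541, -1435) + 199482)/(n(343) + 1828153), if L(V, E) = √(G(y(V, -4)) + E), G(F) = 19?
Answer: 199482/258460753 + 2*I*√354/258460753 ≈ 0.00077181 + 1.4559e-7*I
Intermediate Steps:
n(v) = (1832 + v)*(v + v²)
L(V, E) = √(19 + E)
(L(-541, -1435) + 199482)/(n(343) + 1828153) = (√(19 - 1435) + 199482)/(343*(1832 + 343² + 1833*343) + 1828153) = (√(-1416) + 199482)/(343*(1832 + 117649 + 628719) + 1828153) = (2*I*√354 + 199482)/(343*748200 + 1828153) = (199482 + 2*I*√354)/(256632600 + 1828153) = (199482 + 2*I*√354)/258460753 = (199482 + 2*I*√354)*(1/258460753) = 199482/258460753 + 2*I*√354/258460753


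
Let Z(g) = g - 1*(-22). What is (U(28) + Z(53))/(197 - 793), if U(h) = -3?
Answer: -18/149 ≈ -0.12081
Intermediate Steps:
Z(g) = 22 + g (Z(g) = g + 22 = 22 + g)
(U(28) + Z(53))/(197 - 793) = (-3 + (22 + 53))/(197 - 793) = (-3 + 75)/(-596) = 72*(-1/596) = -18/149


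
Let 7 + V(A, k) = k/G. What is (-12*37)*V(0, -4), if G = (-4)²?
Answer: 3219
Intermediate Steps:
G = 16
V(A, k) = -7 + k/16
(-12*37)*V(0, -4) = (-12*37)*(-7 + (1/16)*(-4)) = -444*(-7 - ¼) = -444*(-29/4) = 3219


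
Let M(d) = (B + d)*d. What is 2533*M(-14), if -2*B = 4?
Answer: 567392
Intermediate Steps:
B = -2 (B = -½*4 = -2)
M(d) = d*(-2 + d) (M(d) = (-2 + d)*d = d*(-2 + d))
2533*M(-14) = 2533*(-14*(-2 - 14)) = 2533*(-14*(-16)) = 2533*224 = 567392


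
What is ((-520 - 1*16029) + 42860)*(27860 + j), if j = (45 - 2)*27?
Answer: 763571531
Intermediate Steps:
j = 1161 (j = 43*27 = 1161)
((-520 - 1*16029) + 42860)*(27860 + j) = ((-520 - 1*16029) + 42860)*(27860 + 1161) = ((-520 - 16029) + 42860)*29021 = (-16549 + 42860)*29021 = 26311*29021 = 763571531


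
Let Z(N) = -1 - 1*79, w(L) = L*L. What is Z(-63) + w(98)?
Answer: 9524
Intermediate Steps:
w(L) = L²
Z(N) = -80 (Z(N) = -1 - 79 = -80)
Z(-63) + w(98) = -80 + 98² = -80 + 9604 = 9524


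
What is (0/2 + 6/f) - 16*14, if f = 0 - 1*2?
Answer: -227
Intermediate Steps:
f = -2 (f = 0 - 2 = -2)
(0/2 + 6/f) - 16*14 = (0/2 + 6/(-2)) - 16*14 = (0*(½) + 6*(-½)) - 224 = (0 - 3) - 224 = -3 - 224 = -227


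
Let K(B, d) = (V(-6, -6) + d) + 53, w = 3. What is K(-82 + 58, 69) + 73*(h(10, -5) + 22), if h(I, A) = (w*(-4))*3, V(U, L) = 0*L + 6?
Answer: -894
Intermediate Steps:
V(U, L) = 6 (V(U, L) = 0 + 6 = 6)
h(I, A) = -36 (h(I, A) = (3*(-4))*3 = -12*3 = -36)
K(B, d) = 59 + d (K(B, d) = (6 + d) + 53 = 59 + d)
K(-82 + 58, 69) + 73*(h(10, -5) + 22) = (59 + 69) + 73*(-36 + 22) = 128 + 73*(-14) = 128 - 1022 = -894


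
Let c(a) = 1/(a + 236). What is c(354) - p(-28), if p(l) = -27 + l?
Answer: 32451/590 ≈ 55.002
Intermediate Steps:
c(a) = 1/(236 + a)
c(354) - p(-28) = 1/(236 + 354) - (-27 - 28) = 1/590 - 1*(-55) = 1/590 + 55 = 32451/590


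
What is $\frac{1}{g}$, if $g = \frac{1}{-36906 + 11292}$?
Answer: $-25614$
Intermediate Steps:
$g = - \frac{1}{25614}$ ($g = \frac{1}{-25614} = - \frac{1}{25614} \approx -3.9041 \cdot 10^{-5}$)
$\frac{1}{g} = \frac{1}{- \frac{1}{25614}} = -25614$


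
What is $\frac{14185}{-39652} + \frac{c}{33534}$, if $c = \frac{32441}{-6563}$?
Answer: $- \frac{67895061137}{189712099404} \approx -0.35788$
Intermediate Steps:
$c = - \frac{32441}{6563}$ ($c = 32441 \left(- \frac{1}{6563}\right) = - \frac{32441}{6563} \approx -4.943$)
$\frac{14185}{-39652} + \frac{c}{33534} = \frac{14185}{-39652} - \frac{32441}{6563 \cdot 33534} = 14185 \left(- \frac{1}{39652}\right) - \frac{32441}{220083642} = - \frac{14185}{39652} - \frac{32441}{220083642} = - \frac{67895061137}{189712099404}$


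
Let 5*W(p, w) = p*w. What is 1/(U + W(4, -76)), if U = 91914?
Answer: 5/459266 ≈ 1.0887e-5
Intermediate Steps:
W(p, w) = p*w/5 (W(p, w) = (p*w)/5 = p*w/5)
1/(U + W(4, -76)) = 1/(91914 + (⅕)*4*(-76)) = 1/(91914 - 304/5) = 1/(459266/5) = 5/459266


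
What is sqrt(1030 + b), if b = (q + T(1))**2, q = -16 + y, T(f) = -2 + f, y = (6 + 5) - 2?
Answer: sqrt(1094) ≈ 33.076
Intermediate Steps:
y = 9 (y = 11 - 2 = 9)
q = -7 (q = -16 + 9 = -7)
b = 64 (b = (-7 + (-2 + 1))**2 = (-7 - 1)**2 = (-8)**2 = 64)
sqrt(1030 + b) = sqrt(1030 + 64) = sqrt(1094)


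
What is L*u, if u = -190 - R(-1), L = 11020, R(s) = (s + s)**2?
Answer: -2137880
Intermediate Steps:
R(s) = 4*s**2 (R(s) = (2*s)**2 = 4*s**2)
u = -194 (u = -190 - 4*(-1)**2 = -190 - 4 = -194)
L*u = 11020*(-194) = -2137880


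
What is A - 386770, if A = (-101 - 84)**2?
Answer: -352545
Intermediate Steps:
A = 34225 (A = (-185)**2 = 34225)
A - 386770 = 34225 - 386770 = -352545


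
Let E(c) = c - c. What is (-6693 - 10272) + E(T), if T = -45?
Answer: -16965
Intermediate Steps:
E(c) = 0
(-6693 - 10272) + E(T) = (-6693 - 10272) + 0 = -16965 + 0 = -16965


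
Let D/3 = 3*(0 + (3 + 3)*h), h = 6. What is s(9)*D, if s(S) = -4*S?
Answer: -11664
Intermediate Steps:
D = 324 (D = 3*(3*(0 + (3 + 3)*6)) = 3*(3*(0 + 6*6)) = 3*(3*(0 + 36)) = 3*(3*36) = 3*108 = 324)
s(9)*D = -4*9*324 = -36*324 = -11664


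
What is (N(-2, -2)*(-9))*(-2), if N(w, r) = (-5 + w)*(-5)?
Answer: 630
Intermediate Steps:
N(w, r) = 25 - 5*w
(N(-2, -2)*(-9))*(-2) = ((25 - 5*(-2))*(-9))*(-2) = ((25 + 10)*(-9))*(-2) = (35*(-9))*(-2) = -315*(-2) = 630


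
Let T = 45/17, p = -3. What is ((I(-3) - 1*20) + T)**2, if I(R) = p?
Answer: 119716/289 ≈ 414.24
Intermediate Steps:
I(R) = -3
T = 45/17 (T = 45*(1/17) = 45/17 ≈ 2.6471)
((I(-3) - 1*20) + T)**2 = ((-3 - 1*20) + 45/17)**2 = ((-3 - 20) + 45/17)**2 = (-23 + 45/17)**2 = (-346/17)**2 = 119716/289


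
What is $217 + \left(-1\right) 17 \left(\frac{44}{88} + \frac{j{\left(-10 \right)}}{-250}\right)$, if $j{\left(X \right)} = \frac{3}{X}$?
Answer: $\frac{521199}{2500} \approx 208.48$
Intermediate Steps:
$217 + \left(-1\right) 17 \left(\frac{44}{88} + \frac{j{\left(-10 \right)}}{-250}\right) = 217 + \left(-1\right) 17 \left(\frac{44}{88} + \frac{3 \frac{1}{-10}}{-250}\right) = 217 - 17 \left(44 \cdot \frac{1}{88} + 3 \left(- \frac{1}{10}\right) \left(- \frac{1}{250}\right)\right) = 217 - 17 \left(\frac{1}{2} - - \frac{3}{2500}\right) = 217 - 17 \left(\frac{1}{2} + \frac{3}{2500}\right) = 217 - \frac{21301}{2500} = \frac{521199}{2500}$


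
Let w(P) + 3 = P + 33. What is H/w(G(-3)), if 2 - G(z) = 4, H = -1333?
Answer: -1333/28 ≈ -47.607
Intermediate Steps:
G(z) = -2 (G(z) = 2 - 1*4 = 2 - 4 = -2)
w(P) = 30 + P (w(P) = -3 + (P + 33) = -3 + (33 + P) = 30 + P)
H/w(G(-3)) = -1333/(30 - 2) = -1333/28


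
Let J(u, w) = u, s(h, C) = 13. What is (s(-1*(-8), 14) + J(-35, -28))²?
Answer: 484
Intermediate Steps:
(s(-1*(-8), 14) + J(-35, -28))² = (13 - 35)² = (-22)² = 484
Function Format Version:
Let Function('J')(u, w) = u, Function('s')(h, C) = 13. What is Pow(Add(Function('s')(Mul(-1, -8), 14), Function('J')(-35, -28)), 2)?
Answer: 484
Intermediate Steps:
Pow(Add(Function('s')(Mul(-1, -8), 14), Function('J')(-35, -28)), 2) = Pow(Add(13, -35), 2) = Pow(-22, 2) = 484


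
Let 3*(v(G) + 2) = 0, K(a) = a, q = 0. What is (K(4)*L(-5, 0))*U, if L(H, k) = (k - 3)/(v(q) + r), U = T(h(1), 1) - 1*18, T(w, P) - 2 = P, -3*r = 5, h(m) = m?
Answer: -540/11 ≈ -49.091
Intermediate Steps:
r = -5/3 (r = -⅓*5 = -5/3 ≈ -1.6667)
T(w, P) = 2 + P
v(G) = -2 (v(G) = -2 + (⅓)*0 = -2 + 0 = -2)
U = -15 (U = (2 + 1) - 1*18 = 3 - 18 = -15)
L(H, k) = 9/11 - 3*k/11 (L(H, k) = (k - 3)/(-2 - 5/3) = (-3 + k)/(-11/3) = (-3 + k)*(-3/11) = 9/11 - 3*k/11)
(K(4)*L(-5, 0))*U = (4*(9/11 - 3/11*0))*(-15) = (4*(9/11 + 0))*(-15) = (4*(9/11))*(-15) = (36/11)*(-15) = -540/11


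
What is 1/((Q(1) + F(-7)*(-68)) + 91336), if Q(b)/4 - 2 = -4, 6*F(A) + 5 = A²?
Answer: 3/272488 ≈ 1.1010e-5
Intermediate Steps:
F(A) = -⅚ + A²/6
Q(b) = -8 (Q(b) = 8 + 4*(-4) = 8 - 16 = -8)
1/((Q(1) + F(-7)*(-68)) + 91336) = 1/((-8 + (-⅚ + (⅙)*(-7)²)*(-68)) + 91336) = 1/((-8 + (-⅚ + (⅙)*49)*(-68)) + 91336) = 1/((-8 + (-⅚ + 49/6)*(-68)) + 91336) = 1/((-8 + (22/3)*(-68)) + 91336) = 1/((-8 - 1496/3) + 91336) = 1/(-1520/3 + 91336) = 1/(272488/3) = 3/272488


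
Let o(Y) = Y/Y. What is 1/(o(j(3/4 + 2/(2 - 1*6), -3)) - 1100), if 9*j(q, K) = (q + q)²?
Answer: -1/1099 ≈ -0.00090992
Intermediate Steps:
j(q, K) = 4*q²/9 (j(q, K) = (q + q)²/9 = (2*q)²/9 = (4*q²)/9 = 4*q²/9)
o(Y) = 1
1/(o(j(3/4 + 2/(2 - 1*6), -3)) - 1100) = 1/(1 - 1100) = 1/(-1099) = -1/1099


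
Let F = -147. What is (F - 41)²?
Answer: 35344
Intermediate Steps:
(F - 41)² = (-147 - 41)² = (-188)² = 35344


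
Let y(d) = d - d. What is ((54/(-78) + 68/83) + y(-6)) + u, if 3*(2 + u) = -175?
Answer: -194888/3237 ≈ -60.206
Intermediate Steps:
u = -181/3 (u = -2 + (⅓)*(-175) = -2 - 175/3 = -181/3 ≈ -60.333)
y(d) = 0
((54/(-78) + 68/83) + y(-6)) + u = ((54/(-78) + 68/83) + 0) - 181/3 = ((54*(-1/78) + 68*(1/83)) + 0) - 181/3 = ((-9/13 + 68/83) + 0) - 181/3 = (137/1079 + 0) - 181/3 = 137/1079 - 181/3 = -194888/3237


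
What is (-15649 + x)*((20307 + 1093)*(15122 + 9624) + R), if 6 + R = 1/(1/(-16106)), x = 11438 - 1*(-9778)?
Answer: 2947995319296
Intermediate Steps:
x = 21216 (x = 11438 + 9778 = 21216)
R = -16112 (R = -6 + 1/(1/(-16106)) = -6 + 1/(-1/16106) = -6 - 16106 = -16112)
(-15649 + x)*((20307 + 1093)*(15122 + 9624) + R) = (-15649 + 21216)*((20307 + 1093)*(15122 + 9624) - 16112) = 5567*(21400*24746 - 16112) = 5567*(529564400 - 16112) = 5567*529548288 = 2947995319296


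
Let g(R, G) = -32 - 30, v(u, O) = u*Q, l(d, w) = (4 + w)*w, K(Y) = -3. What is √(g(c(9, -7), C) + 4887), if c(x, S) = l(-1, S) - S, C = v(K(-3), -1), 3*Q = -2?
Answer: 5*√193 ≈ 69.462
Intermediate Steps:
Q = -⅔ (Q = (⅓)*(-2) = -⅔ ≈ -0.66667)
l(d, w) = w*(4 + w)
v(u, O) = -2*u/3 (v(u, O) = u*(-⅔) = -2*u/3)
C = 2 (C = -⅔*(-3) = 2)
c(x, S) = -S + S*(4 + S) (c(x, S) = S*(4 + S) - S = -S + S*(4 + S))
g(R, G) = -62
√(g(c(9, -7), C) + 4887) = √(-62 + 4887) = √4825 = 5*√193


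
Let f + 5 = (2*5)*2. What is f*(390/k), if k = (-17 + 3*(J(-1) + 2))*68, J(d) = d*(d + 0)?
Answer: -2925/272 ≈ -10.754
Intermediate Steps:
J(d) = d² (J(d) = d*d = d²)
f = 15 (f = -5 + (2*5)*2 = -5 + 10*2 = -5 + 20 = 15)
k = -544 (k = (-17 + 3*((-1)² + 2))*68 = (-17 + 3*(1 + 2))*68 = (-17 + 3*3)*68 = (-17 + 9)*68 = -8*68 = -544)
f*(390/k) = 15*(390/(-544)) = 15*(390*(-1/544)) = 15*(-195/272) = -2925/272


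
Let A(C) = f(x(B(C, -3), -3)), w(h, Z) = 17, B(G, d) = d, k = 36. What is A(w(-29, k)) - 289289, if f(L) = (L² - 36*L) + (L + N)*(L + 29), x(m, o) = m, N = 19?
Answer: -288756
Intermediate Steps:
f(L) = L² - 36*L + (19 + L)*(29 + L) (f(L) = (L² - 36*L) + (L + 19)*(L + 29) = (L² - 36*L) + (19 + L)*(29 + L) = L² - 36*L + (19 + L)*(29 + L))
A(C) = 533 (A(C) = 551 + 2*(-3)² + 12*(-3) = 551 + 2*9 - 36 = 551 + 18 - 36 = 533)
A(w(-29, k)) - 289289 = 533 - 289289 = -288756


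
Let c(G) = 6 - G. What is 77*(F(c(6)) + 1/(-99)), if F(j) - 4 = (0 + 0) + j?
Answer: 2765/9 ≈ 307.22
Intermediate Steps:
F(j) = 4 + j (F(j) = 4 + ((0 + 0) + j) = 4 + (0 + j) = 4 + j)
77*(F(c(6)) + 1/(-99)) = 77*((4 + (6 - 1*6)) + 1/(-99)) = 77*((4 + (6 - 6)) - 1/99) = 77*((4 + 0) - 1/99) = 77*(4 - 1/99) = 77*(395/99) = 2765/9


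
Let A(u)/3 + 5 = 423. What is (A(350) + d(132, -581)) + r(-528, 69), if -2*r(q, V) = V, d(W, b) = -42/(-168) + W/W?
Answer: 4883/4 ≈ 1220.8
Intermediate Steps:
A(u) = 1254 (A(u) = -15 + 3*423 = -15 + 1269 = 1254)
d(W, b) = 5/4 (d(W, b) = -42*(-1/168) + 1 = ¼ + 1 = 5/4)
r(q, V) = -V/2
(A(350) + d(132, -581)) + r(-528, 69) = (1254 + 5/4) - ½*69 = 5021/4 - 69/2 = 4883/4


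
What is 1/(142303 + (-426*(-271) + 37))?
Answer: 1/257786 ≈ 3.8792e-6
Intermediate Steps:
1/(142303 + (-426*(-271) + 37)) = 1/(142303 + (115446 + 37)) = 1/(142303 + 115483) = 1/257786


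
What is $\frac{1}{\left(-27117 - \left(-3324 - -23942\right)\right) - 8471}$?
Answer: $- \frac{1}{56206} \approx -1.7792 \cdot 10^{-5}$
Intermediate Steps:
$\frac{1}{\left(-27117 - \left(-3324 - -23942\right)\right) - 8471} = \frac{1}{\left(-27117 - \left(-3324 + 23942\right)\right) - 8471} = \frac{1}{\left(-27117 - 20618\right) - 8471} = \frac{1}{-47735 - 8471} = \frac{1}{-56206} = - \frac{1}{56206}$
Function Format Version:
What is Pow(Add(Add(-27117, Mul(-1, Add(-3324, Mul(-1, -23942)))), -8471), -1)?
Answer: Rational(-1, 56206) ≈ -1.7792e-5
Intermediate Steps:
Pow(Add(Add(-27117, Mul(-1, Add(-3324, Mul(-1, -23942)))), -8471), -1) = Pow(Add(Add(-27117, Mul(-1, Add(-3324, 23942))), -8471), -1) = Pow(Add(Add(-27117, Mul(-1, 20618)), -8471), -1) = Pow(Add(Add(-27117, -20618), -8471), -1) = Pow(Add(-47735, -8471), -1) = Pow(-56206, -1) = Rational(-1, 56206)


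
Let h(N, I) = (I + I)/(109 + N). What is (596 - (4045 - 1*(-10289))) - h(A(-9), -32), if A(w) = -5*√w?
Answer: -83152626/6053 + 480*I/6053 ≈ -13737.0 + 0.0793*I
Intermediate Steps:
h(N, I) = 2*I/(109 + N) (h(N, I) = (2*I)/(109 + N) = 2*I/(109 + N))
(596 - (4045 - 1*(-10289))) - h(A(-9), -32) = (596 - (4045 - 1*(-10289))) - 2*(-32)/(109 - 15*I) = (596 - (4045 + 10289)) - 2*(-32)/(109 - 15*I) = (596 - 1*14334) - 2*(-32)/(109 - 15*I) = (596 - 14334) - 2*(-32)*(109 + 15*I)/12106 = -13738 - (-3488/6053 - 480*I/6053) = -13738 + (3488/6053 + 480*I/6053) = -83152626/6053 + 480*I/6053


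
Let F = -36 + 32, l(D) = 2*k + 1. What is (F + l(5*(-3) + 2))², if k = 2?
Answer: 1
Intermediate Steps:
l(D) = 5 (l(D) = 2*2 + 1 = 4 + 1 = 5)
F = -4
(F + l(5*(-3) + 2))² = (-4 + 5)² = 1² = 1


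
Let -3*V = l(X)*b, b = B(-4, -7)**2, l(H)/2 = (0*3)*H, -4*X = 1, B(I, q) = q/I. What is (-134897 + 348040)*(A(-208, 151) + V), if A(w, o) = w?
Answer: -44333744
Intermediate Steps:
X = -1/4 (X = -1/4*1 = -1/4 ≈ -0.25000)
l(H) = 0 (l(H) = 2*((0*3)*H) = 2*(0*H) = 2*0 = 0)
b = 49/16 (b = (-7/(-4))**2 = (-7*(-1/4))**2 = (7/4)**2 = 49/16 ≈ 3.0625)
V = 0 (V = -0*49/16 = -1/3*0 = 0)
(-134897 + 348040)*(A(-208, 151) + V) = (-134897 + 348040)*(-208 + 0) = 213143*(-208) = -44333744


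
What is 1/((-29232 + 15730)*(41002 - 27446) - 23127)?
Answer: -1/183056239 ≈ -5.4628e-9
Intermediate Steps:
1/((-29232 + 15730)*(41002 - 27446) - 23127) = 1/(-13502*13556 - 23127) = 1/(-183033112 - 23127) = 1/(-183056239) = -1/183056239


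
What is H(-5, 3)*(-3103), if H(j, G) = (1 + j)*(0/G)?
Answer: 0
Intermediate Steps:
H(j, G) = 0 (H(j, G) = (1 + j)*0 = 0)
H(-5, 3)*(-3103) = 0*(-3103) = 0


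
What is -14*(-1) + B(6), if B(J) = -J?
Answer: 8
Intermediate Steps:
-14*(-1) + B(6) = -14*(-1) - 1*6 = 14 - 6 = 8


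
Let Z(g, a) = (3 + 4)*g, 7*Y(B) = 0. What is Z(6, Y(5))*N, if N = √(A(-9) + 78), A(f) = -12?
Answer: 42*√66 ≈ 341.21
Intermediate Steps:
Y(B) = 0 (Y(B) = (⅐)*0 = 0)
Z(g, a) = 7*g
N = √66 (N = √(-12 + 78) = √66 ≈ 8.1240)
Z(6, Y(5))*N = (7*6)*√66 = 42*√66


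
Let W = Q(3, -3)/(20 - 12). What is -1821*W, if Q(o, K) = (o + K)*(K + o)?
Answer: 0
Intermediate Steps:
Q(o, K) = (K + o)² (Q(o, K) = (K + o)*(K + o) = (K + o)²)
W = 0 (W = (-3 + 3)²/(20 - 12) = 0²/8 = 0*(⅛) = 0)
-1821*W = -1821*0 = 0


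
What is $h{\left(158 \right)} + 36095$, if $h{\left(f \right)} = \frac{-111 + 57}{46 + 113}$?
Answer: $\frac{1913017}{53} \approx 36095.0$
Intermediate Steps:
$h{\left(f \right)} = - \frac{18}{53}$ ($h{\left(f \right)} = - \frac{54}{159} = \left(-54\right) \frac{1}{159} = - \frac{18}{53}$)
$h{\left(158 \right)} + 36095 = - \frac{18}{53} + 36095 = \frac{1913017}{53}$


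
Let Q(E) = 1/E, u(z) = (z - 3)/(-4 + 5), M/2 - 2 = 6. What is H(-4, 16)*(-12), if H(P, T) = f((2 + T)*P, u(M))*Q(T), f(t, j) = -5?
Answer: 15/4 ≈ 3.7500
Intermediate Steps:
M = 16 (M = 4 + 2*6 = 4 + 12 = 16)
u(z) = -3 + z (u(z) = (-3 + z)/1 = (-3 + z)*1 = -3 + z)
H(P, T) = -5/T
H(-4, 16)*(-12) = -5/16*(-12) = 15/4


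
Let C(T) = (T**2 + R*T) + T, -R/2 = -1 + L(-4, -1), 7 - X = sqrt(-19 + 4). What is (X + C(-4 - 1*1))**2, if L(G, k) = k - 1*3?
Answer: (23 + I*sqrt(15))**2 ≈ 514.0 + 178.16*I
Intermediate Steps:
L(G, k) = -3 + k (L(G, k) = k - 3 = -3 + k)
X = 7 - I*sqrt(15) (X = 7 - sqrt(-19 + 4) = 7 - sqrt(-15) = 7 - I*sqrt(15) ≈ 7.0 - 3.873*I)
R = 10 (R = -2*(-1 + (-3 - 1)) = -2*(-1 - 4) = -2*(-5) = 10)
C(T) = T**2 + 11*T (C(T) = (T**2 + 10*T) + T = T**2 + 11*T)
(X + C(-4 - 1*1))**2 = ((7 - I*sqrt(15)) + (-4 - 1*1)*(11 + (-4 - 1*1)))**2 = ((7 - I*sqrt(15)) + (-4 - 1)*(11 + (-4 - 1)))**2 = ((7 - I*sqrt(15)) - 5*(11 - 5))**2 = ((7 - I*sqrt(15)) - 5*6)**2 = ((7 - I*sqrt(15)) - 30)**2 = (-23 - I*sqrt(15))**2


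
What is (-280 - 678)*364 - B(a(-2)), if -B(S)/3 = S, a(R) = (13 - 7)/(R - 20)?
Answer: -3835841/11 ≈ -3.4871e+5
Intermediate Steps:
a(R) = 6/(-20 + R)
B(S) = -3*S
(-280 - 678)*364 - B(a(-2)) = (-280 - 678)*364 - (-3)*6/(-20 - 2) = -958*364 - (-3)*6/(-22) = -348712 - (-3)*6*(-1/22) = -348712 - (-3)*(-3)/11 = -348712 - 1*9/11 = -348712 - 9/11 = -3835841/11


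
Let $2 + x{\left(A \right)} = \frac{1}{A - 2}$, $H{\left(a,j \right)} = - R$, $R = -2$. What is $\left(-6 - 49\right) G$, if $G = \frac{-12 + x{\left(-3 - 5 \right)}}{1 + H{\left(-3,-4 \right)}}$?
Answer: $\frac{517}{2} \approx 258.5$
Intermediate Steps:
$H{\left(a,j \right)} = 2$ ($H{\left(a,j \right)} = \left(-1\right) \left(-2\right) = 2$)
$x{\left(A \right)} = -2 + \frac{1}{-2 + A}$ ($x{\left(A \right)} = -2 + \frac{1}{A - 2} = -2 + \frac{1}{-2 + A}$)
$G = - \frac{47}{10}$ ($G = \frac{-12 + \frac{5 - 2 \left(-3 - 5\right)}{-2 - 8}}{1 + 2} = \frac{-12 + \frac{5 - 2 \left(-3 - 5\right)}{-2 - 8}}{3} = \left(-12 + \frac{5 - -16}{-2 - 8}\right) \frac{1}{3} = \left(-12 + \frac{5 + 16}{-10}\right) \frac{1}{3} = \left(-12 - \frac{21}{10}\right) \frac{1}{3} = \left(- \frac{141}{10}\right) \frac{1}{3} = - \frac{47}{10} \approx -4.7$)
$\left(-6 - 49\right) G = \left(-6 - 49\right) \left(- \frac{47}{10}\right) = \left(-55\right) \left(- \frac{47}{10}\right) = \frac{517}{2}$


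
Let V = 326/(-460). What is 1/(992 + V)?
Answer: 230/227997 ≈ 0.0010088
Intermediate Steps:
V = -163/230 (V = 326*(-1/460) = -163/230 ≈ -0.70870)
1/(992 + V) = 1/(992 - 163/230) = 1/(227997/230) = 230/227997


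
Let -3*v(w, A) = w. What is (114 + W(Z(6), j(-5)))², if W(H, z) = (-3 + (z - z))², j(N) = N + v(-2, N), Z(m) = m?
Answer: 15129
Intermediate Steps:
v(w, A) = -w/3
j(N) = ⅔ + N (j(N) = N - ⅓*(-2) = N + ⅔ = ⅔ + N)
W(H, z) = 9 (W(H, z) = (-3 + 0)² = (-3)² = 9)
(114 + W(Z(6), j(-5)))² = (114 + 9)² = 123² = 15129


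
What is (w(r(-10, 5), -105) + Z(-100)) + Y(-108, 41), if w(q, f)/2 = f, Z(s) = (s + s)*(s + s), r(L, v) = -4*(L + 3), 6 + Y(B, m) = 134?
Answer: 39918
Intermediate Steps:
Y(B, m) = 128 (Y(B, m) = -6 + 134 = 128)
r(L, v) = -12 - 4*L (r(L, v) = -4*(3 + L) = -12 - 4*L)
Z(s) = 4*s² (Z(s) = (2*s)*(2*s) = 4*s²)
w(q, f) = 2*f
(w(r(-10, 5), -105) + Z(-100)) + Y(-108, 41) = (2*(-105) + 4*(-100)²) + 128 = (-210 + 4*10000) + 128 = (-210 + 40000) + 128 = 39790 + 128 = 39918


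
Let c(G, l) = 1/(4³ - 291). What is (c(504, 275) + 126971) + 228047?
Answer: 80589085/227 ≈ 3.5502e+5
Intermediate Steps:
c(G, l) = -1/227 (c(G, l) = 1/(64 - 291) = 1/(-227) = -1/227)
(c(504, 275) + 126971) + 228047 = (-1/227 + 126971) + 228047 = 28822416/227 + 228047 = 80589085/227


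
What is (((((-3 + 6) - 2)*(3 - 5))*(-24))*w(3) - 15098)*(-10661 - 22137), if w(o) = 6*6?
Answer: 438509260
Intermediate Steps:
w(o) = 36
(((((-3 + 6) - 2)*(3 - 5))*(-24))*w(3) - 15098)*(-10661 - 22137) = (((((-3 + 6) - 2)*(3 - 5))*(-24))*36 - 15098)*(-10661 - 22137) = ((((3 - 2)*(-2))*(-24))*36 - 15098)*(-32798) = (((1*(-2))*(-24))*36 - 15098)*(-32798) = (-2*(-24)*36 - 15098)*(-32798) = (48*36 - 15098)*(-32798) = (1728 - 15098)*(-32798) = -13370*(-32798) = 438509260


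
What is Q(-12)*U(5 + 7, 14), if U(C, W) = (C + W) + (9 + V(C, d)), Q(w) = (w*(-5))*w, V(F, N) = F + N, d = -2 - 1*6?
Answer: -28080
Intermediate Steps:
d = -8 (d = -2 - 6 = -8)
Q(w) = -5*w**2 (Q(w) = (-5*w)*w = -5*w**2)
U(C, W) = 1 + W + 2*C (U(C, W) = (C + W) + (9 + (C - 8)) = (C + W) + (9 + (-8 + C)) = (C + W) + (1 + C) = 1 + W + 2*C)
Q(-12)*U(5 + 7, 14) = (-5*(-12)**2)*(1 + 14 + 2*(5 + 7)) = (-5*144)*(1 + 14 + 2*12) = -720*(1 + 14 + 24) = -720*39 = -28080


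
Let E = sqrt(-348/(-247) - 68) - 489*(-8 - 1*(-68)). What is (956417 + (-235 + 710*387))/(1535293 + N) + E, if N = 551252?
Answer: -61217999348/2086545 + 8*I*sqrt(63479)/247 ≈ -29339.0 + 8.1603*I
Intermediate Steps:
E = -29340 + 8*I*sqrt(63479)/247 (E = sqrt(-348*(-1/247) - 68) - 489*(-8 + 68) = sqrt(348/247 - 68) - 489*60 = sqrt(-16448/247) - 29340 = 8*I*sqrt(63479)/247 - 29340 = -29340 + 8*I*sqrt(63479)/247 ≈ -29340.0 + 8.1603*I)
(956417 + (-235 + 710*387))/(1535293 + N) + E = (956417 + (-235 + 710*387))/(1535293 + 551252) + (-29340 + 8*I*sqrt(63479)/247) = (956417 + (-235 + 274770))/2086545 + (-29340 + 8*I*sqrt(63479)/247) = (956417 + 274535)*(1/2086545) + (-29340 + 8*I*sqrt(63479)/247) = 1230952*(1/2086545) + (-29340 + 8*I*sqrt(63479)/247) = 1230952/2086545 + (-29340 + 8*I*sqrt(63479)/247) = -61217999348/2086545 + 8*I*sqrt(63479)/247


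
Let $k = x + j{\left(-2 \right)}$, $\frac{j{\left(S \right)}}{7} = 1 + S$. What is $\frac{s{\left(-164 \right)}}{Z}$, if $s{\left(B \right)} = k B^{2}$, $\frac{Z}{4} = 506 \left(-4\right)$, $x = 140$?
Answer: $- \frac{223573}{506} \approx -441.84$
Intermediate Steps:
$j{\left(S \right)} = 7 + 7 S$ ($j{\left(S \right)} = 7 \left(1 + S\right) = 7 + 7 S$)
$Z = -8096$ ($Z = 4 \cdot 506 \left(-4\right) = 4 \left(-2024\right) = -8096$)
$k = 133$ ($k = 140 + \left(7 + 7 \left(-2\right)\right) = 140 + \left(7 - 14\right) = 140 - 7 = 133$)
$s{\left(B \right)} = 133 B^{2}$
$\frac{s{\left(-164 \right)}}{Z} = \frac{133 \left(-164\right)^{2}}{-8096} = 133 \cdot 26896 \left(- \frac{1}{8096}\right) = 3577168 \left(- \frac{1}{8096}\right) = - \frac{223573}{506}$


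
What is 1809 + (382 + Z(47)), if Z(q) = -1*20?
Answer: 2171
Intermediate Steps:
Z(q) = -20
1809 + (382 + Z(47)) = 1809 + (382 - 20) = 1809 + 362 = 2171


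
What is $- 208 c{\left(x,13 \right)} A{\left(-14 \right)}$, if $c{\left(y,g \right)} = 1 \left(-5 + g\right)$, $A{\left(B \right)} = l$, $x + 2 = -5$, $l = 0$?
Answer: $0$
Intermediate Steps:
$x = -7$ ($x = -2 - 5 = -7$)
$A{\left(B \right)} = 0$
$c{\left(y,g \right)} = -5 + g$
$- 208 c{\left(x,13 \right)} A{\left(-14 \right)} = - 208 \left(-5 + 13\right) 0 = \left(-208\right) 8 \cdot 0 = \left(-1664\right) 0 = 0$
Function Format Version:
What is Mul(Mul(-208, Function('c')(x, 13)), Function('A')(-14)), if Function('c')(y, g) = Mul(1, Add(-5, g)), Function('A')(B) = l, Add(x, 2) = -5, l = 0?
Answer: 0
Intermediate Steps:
x = -7 (x = Add(-2, -5) = -7)
Function('A')(B) = 0
Function('c')(y, g) = Add(-5, g)
Mul(Mul(-208, Function('c')(x, 13)), Function('A')(-14)) = Mul(Mul(-208, Add(-5, 13)), 0) = Mul(Mul(-208, 8), 0) = Mul(-1664, 0) = 0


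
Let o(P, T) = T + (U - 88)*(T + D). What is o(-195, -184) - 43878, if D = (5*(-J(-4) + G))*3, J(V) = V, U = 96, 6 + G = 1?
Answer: -45654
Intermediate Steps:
G = -5 (G = -6 + 1 = -5)
D = -15 (D = (5*(-1*(-4) - 5))*3 = (5*(4 - 5))*3 = (5*(-1))*3 = -5*3 = -15)
o(P, T) = -120 + 9*T (o(P, T) = T + (96 - 88)*(T - 15) = T + 8*(-15 + T) = T + (-120 + 8*T) = -120 + 9*T)
o(-195, -184) - 43878 = (-120 + 9*(-184)) - 43878 = (-120 - 1656) - 43878 = -1776 - 43878 = -45654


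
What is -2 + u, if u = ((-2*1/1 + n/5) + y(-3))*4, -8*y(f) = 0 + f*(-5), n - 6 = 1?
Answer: -119/10 ≈ -11.900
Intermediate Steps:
n = 7 (n = 6 + 1 = 7)
y(f) = 5*f/8 (y(f) = -(0 + f*(-5))/8 = -(0 - 5*f)/8 = -(-5)*f/8 = 5*f/8)
u = -99/10 (u = ((-2*1/1 + 7/5) + (5/8)*(-3))*4 = ((-2*1 + 7*(1/5)) - 15/8)*4 = ((-2 + 7/5) - 15/8)*4 = (-3/5 - 15/8)*4 = -99/40*4 = -99/10 ≈ -9.9000)
-2 + u = -2 - 99/10 = -119/10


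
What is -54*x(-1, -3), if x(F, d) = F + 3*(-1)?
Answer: 216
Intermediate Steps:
x(F, d) = -3 + F (x(F, d) = F - 3 = -3 + F)
-54*x(-1, -3) = -54*(-3 - 1) = -54*(-4) = 216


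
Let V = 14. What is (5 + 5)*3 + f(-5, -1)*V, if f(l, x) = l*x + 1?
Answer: 114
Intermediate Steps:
f(l, x) = 1 + l*x
(5 + 5)*3 + f(-5, -1)*V = (5 + 5)*3 + (1 - 5*(-1))*14 = 10*3 + (1 + 5)*14 = 30 + 6*14 = 30 + 84 = 114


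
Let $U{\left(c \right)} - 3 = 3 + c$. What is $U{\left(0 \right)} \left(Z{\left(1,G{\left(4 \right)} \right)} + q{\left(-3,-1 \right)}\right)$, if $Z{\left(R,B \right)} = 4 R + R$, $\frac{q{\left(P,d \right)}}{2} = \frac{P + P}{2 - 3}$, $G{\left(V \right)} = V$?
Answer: $102$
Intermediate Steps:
$U{\left(c \right)} = 6 + c$ ($U{\left(c \right)} = 3 + \left(3 + c\right) = 6 + c$)
$q{\left(P,d \right)} = - 4 P$ ($q{\left(P,d \right)} = 2 \frac{P + P}{2 - 3} = 2 \frac{2 P}{-1} = 2 \cdot 2 P \left(-1\right) = 2 \left(- 2 P\right) = - 4 P$)
$Z{\left(R,B \right)} = 5 R$
$U{\left(0 \right)} \left(Z{\left(1,G{\left(4 \right)} \right)} + q{\left(-3,-1 \right)}\right) = \left(6 + 0\right) \left(5 \cdot 1 - -12\right) = 6 \left(5 + 12\right) = 6 \cdot 17 = 102$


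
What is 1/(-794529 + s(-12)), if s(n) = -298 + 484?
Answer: -1/794343 ≈ -1.2589e-6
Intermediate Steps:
s(n) = 186
1/(-794529 + s(-12)) = 1/(-794529 + 186) = 1/(-794343) = -1/794343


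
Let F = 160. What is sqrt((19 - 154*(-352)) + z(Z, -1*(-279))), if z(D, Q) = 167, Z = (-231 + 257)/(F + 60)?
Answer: sqrt(54394) ≈ 233.23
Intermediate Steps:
Z = 13/110 (Z = (-231 + 257)/(160 + 60) = 26/220 = 26*(1/220) = 13/110 ≈ 0.11818)
sqrt((19 - 154*(-352)) + z(Z, -1*(-279))) = sqrt((19 - 154*(-352)) + 167) = sqrt((19 + 54208) + 167) = sqrt(54227 + 167) = sqrt(54394)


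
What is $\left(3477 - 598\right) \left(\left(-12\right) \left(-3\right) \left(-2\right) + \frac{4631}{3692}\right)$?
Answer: $- \frac{751974647}{3692} \approx -2.0368 \cdot 10^{5}$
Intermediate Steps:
$\left(3477 - 598\right) \left(\left(-12\right) \left(-3\right) \left(-2\right) + \frac{4631}{3692}\right) = \left(3477 - 598\right) \left(36 \left(-2\right) + 4631 \cdot \frac{1}{3692}\right) = \left(3477 - 598\right) \left(-72 + \frac{4631}{3692}\right) = 2879 \left(- \frac{261193}{3692}\right) = - \frac{751974647}{3692}$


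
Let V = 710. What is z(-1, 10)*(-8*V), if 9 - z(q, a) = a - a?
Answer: -51120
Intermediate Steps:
z(q, a) = 9 (z(q, a) = 9 - (a - a) = 9 - 1*0 = 9 + 0 = 9)
z(-1, 10)*(-8*V) = 9*(-8*710) = 9*(-5680) = -51120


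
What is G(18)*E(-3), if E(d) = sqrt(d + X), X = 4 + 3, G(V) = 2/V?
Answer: 2/9 ≈ 0.22222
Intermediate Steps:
X = 7
E(d) = sqrt(7 + d) (E(d) = sqrt(d + 7) = sqrt(7 + d))
G(18)*E(-3) = (2/18)*sqrt(7 - 3) = (2*(1/18))*sqrt(4) = (1/9)*2 = 2/9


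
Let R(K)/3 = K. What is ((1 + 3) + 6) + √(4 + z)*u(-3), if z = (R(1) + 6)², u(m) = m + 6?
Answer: 10 + 3*√85 ≈ 37.659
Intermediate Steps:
R(K) = 3*K
u(m) = 6 + m
z = 81 (z = (3*1 + 6)² = (3 + 6)² = 9² = 81)
((1 + 3) + 6) + √(4 + z)*u(-3) = ((1 + 3) + 6) + √(4 + 81)*(6 - 3) = (4 + 6) + √85*3 = 10 + 3*√85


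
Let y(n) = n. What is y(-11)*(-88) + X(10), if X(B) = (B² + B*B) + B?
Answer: 1178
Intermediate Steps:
X(B) = B + 2*B² (X(B) = (B² + B²) + B = 2*B² + B = B + 2*B²)
y(-11)*(-88) + X(10) = -11*(-88) + 10*(1 + 2*10) = 968 + 10*(1 + 20) = 968 + 10*21 = 968 + 210 = 1178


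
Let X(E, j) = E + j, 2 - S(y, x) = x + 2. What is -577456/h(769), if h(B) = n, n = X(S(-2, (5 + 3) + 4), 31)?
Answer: -577456/19 ≈ -30392.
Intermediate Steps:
S(y, x) = -x (S(y, x) = 2 - (x + 2) = 2 - (2 + x) = 2 + (-2 - x) = -x)
n = 19 (n = -((5 + 3) + 4) + 31 = -(8 + 4) + 31 = -1*12 + 31 = -12 + 31 = 19)
h(B) = 19
-577456/h(769) = -577456/19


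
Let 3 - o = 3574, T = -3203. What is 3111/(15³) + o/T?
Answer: 7338886/3603375 ≈ 2.0367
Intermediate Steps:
o = -3571 (o = 3 - 1*3574 = 3 - 3574 = -3571)
3111/(15³) + o/T = 3111/(15³) - 3571/(-3203) = 3111/3375 - 3571*(-1/3203) = 3111*(1/3375) + 3571/3203 = 1037/1125 + 3571/3203 = 7338886/3603375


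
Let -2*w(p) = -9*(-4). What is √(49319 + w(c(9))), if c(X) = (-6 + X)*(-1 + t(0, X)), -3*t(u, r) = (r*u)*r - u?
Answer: √49301 ≈ 222.04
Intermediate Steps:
t(u, r) = u/3 - u*r²/3 (t(u, r) = -((r*u)*r - u)/3 = -(u*r² - u)/3 = -(-u + u*r²)/3 = u/3 - u*r²/3)
c(X) = 6 - X (c(X) = (-6 + X)*(-1 + (⅓)*0*(1 - X²)) = (-6 + X)*(-1 + 0) = (-6 + X)*(-1) = 6 - X)
w(p) = -18 (w(p) = -(-9)*(-4)/2 = -½*36 = -18)
√(49319 + w(c(9))) = √(49319 - 18) = √49301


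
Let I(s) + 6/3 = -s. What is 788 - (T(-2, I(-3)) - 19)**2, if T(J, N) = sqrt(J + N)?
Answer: 428 + 38*I ≈ 428.0 + 38.0*I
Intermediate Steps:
I(s) = -2 - s
788 - (T(-2, I(-3)) - 19)**2 = 788 - (sqrt(-2 + (-2 - 1*(-3))) - 19)**2 = 788 - (sqrt(-2 + (-2 + 3)) - 19)**2 = 788 - (sqrt(-2 + 1) - 19)**2 = 788 - (sqrt(-1) - 19)**2 = 788 - (I - 19)**2 = 788 - (-19 + I)**2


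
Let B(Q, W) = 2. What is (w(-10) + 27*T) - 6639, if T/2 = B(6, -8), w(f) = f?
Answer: -6541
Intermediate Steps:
T = 4 (T = 2*2 = 4)
(w(-10) + 27*T) - 6639 = (-10 + 27*4) - 6639 = (-10 + 108) - 6639 = 98 - 6639 = -6541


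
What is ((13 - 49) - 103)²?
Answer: 19321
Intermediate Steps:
((13 - 49) - 103)² = (-36 - 103)² = (-139)² = 19321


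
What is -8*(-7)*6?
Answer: 336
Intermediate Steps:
-8*(-7)*6 = 56*6 = 336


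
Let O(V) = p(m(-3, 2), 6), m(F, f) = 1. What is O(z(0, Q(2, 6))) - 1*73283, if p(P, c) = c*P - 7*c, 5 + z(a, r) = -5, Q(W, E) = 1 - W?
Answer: -73319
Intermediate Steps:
z(a, r) = -10 (z(a, r) = -5 - 5 = -10)
p(P, c) = -7*c + P*c (p(P, c) = P*c - 7*c = -7*c + P*c)
O(V) = -36 (O(V) = 6*(-7 + 1) = 6*(-6) = -36)
O(z(0, Q(2, 6))) - 1*73283 = -36 - 1*73283 = -36 - 73283 = -73319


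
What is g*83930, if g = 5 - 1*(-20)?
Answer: 2098250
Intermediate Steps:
g = 25 (g = 5 + 20 = 25)
g*83930 = 25*83930 = 2098250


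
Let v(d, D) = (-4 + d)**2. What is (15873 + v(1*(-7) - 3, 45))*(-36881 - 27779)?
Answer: -1039021540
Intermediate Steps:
(15873 + v(1*(-7) - 3, 45))*(-36881 - 27779) = (15873 + (-4 + (1*(-7) - 3))**2)*(-36881 - 27779) = (15873 + (-4 + (-7 - 3))**2)*(-64660) = (15873 + (-4 - 10)**2)*(-64660) = (15873 + (-14)**2)*(-64660) = (15873 + 196)*(-64660) = 16069*(-64660) = -1039021540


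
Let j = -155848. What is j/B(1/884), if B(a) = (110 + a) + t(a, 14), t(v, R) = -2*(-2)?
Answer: -137769632/100777 ≈ -1367.1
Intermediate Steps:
t(v, R) = 4
B(a) = 114 + a (B(a) = (110 + a) + 4 = 114 + a)
j/B(1/884) = -155848/(114 + 1/884) = -155848/100777/884 = -155848*884/100777 = -137769632/100777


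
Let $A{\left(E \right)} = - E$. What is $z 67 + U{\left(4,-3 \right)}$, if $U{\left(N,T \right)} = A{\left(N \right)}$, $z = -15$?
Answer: $-1009$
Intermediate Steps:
$U{\left(N,T \right)} = - N$
$z 67 + U{\left(4,-3 \right)} = \left(-15\right) 67 - 4 = -1005 - 4 = -1009$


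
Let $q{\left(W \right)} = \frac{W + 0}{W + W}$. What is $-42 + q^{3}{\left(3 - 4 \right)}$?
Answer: $- \frac{335}{8} \approx -41.875$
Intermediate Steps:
$q{\left(W \right)} = \frac{1}{2}$ ($q{\left(W \right)} = \frac{W}{2 W} = W \frac{1}{2 W} = \frac{1}{2}$)
$-42 + q^{3}{\left(3 - 4 \right)} = -42 + \left(\frac{1}{2}\right)^{3} = -42 + \frac{1}{8} = - \frac{335}{8}$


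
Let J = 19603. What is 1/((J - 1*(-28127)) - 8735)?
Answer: 1/38995 ≈ 2.5644e-5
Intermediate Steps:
1/((J - 1*(-28127)) - 8735) = 1/((19603 - 1*(-28127)) - 8735) = 1/((19603 + 28127) - 8735) = 1/(47730 - 8735) = 1/38995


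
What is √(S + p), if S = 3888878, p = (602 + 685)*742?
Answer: 2*√1210958 ≈ 2200.9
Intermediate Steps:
p = 954954 (p = 1287*742 = 954954)
√(S + p) = √(3888878 + 954954) = √4843832 = 2*√1210958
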